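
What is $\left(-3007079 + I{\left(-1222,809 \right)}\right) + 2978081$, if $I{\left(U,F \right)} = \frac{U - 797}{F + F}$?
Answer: $- \frac{46920783}{1618} \approx -28999.0$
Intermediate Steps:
$I{\left(U,F \right)} = \frac{-797 + U}{2 F}$
$\left(-3007079 + I{\left(-1222,809 \right)}\right) + 2978081 = \left(-3007079 + \frac{-797 - 1222}{2 \cdot 809}\right) + 2978081 = \left(-3007079 + \frac{1}{2} \cdot \frac{1}{809} \left(-2019\right)\right) + 2978081 = \left(-3007079 - \frac{2019}{1618}\right) + 2978081 = - \frac{4865455841}{1618} + 2978081 = - \frac{46920783}{1618}$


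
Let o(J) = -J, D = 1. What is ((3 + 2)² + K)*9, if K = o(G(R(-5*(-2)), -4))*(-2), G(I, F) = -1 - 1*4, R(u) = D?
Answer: 135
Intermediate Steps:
R(u) = 1
G(I, F) = -5 (G(I, F) = -1 - 4 = -5)
K = -10 (K = -1*(-5)*(-2) = 5*(-2) = -10)
((3 + 2)² + K)*9 = ((3 + 2)² - 10)*9 = (5² - 10)*9 = (25 - 10)*9 = 15*9 = 135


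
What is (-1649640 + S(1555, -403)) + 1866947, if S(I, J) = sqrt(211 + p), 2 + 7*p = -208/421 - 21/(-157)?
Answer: 217307 + 2*sqrt(230086631365)/66097 ≈ 2.1732e+5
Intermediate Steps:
p = -22287/66097 (p = -2/7 + (-208/421 - 21/(-157))/7 = -2/7 + (-208*1/421 - 21*(-1/157))/7 = -2/7 + (-208/421 + 21/157)/7 = -2/7 + (1/7)*(-23815/66097) = -2/7 - 23815/462679 = -22287/66097 ≈ -0.33719)
S(I, J) = 2*sqrt(230086631365)/66097 (S(I, J) = sqrt(211 - 22287/66097) = sqrt(13924180/66097) = 2*sqrt(230086631365)/66097)
(-1649640 + S(1555, -403)) + 1866947 = (-1649640 + 2*sqrt(230086631365)/66097) + 1866947 = 217307 + 2*sqrt(230086631365)/66097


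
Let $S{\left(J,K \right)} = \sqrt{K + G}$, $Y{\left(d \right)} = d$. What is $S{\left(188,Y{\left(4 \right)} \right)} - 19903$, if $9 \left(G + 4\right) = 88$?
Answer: $-19903 + \frac{2 \sqrt{22}}{3} \approx -19900.0$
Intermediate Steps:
$G = \frac{52}{9}$ ($G = -4 + \frac{1}{9} \cdot 88 = -4 + \frac{88}{9} = \frac{52}{9} \approx 5.7778$)
$S{\left(J,K \right)} = \sqrt{\frac{52}{9} + K}$ ($S{\left(J,K \right)} = \sqrt{K + \frac{52}{9}} = \sqrt{\frac{52}{9} + K}$)
$S{\left(188,Y{\left(4 \right)} \right)} - 19903 = \frac{\sqrt{52 + 9 \cdot 4}}{3} - 19903 = \frac{\sqrt{52 + 36}}{3} - 19903 = \frac{\sqrt{88}}{3} - 19903 = \frac{2 \sqrt{22}}{3} - 19903 = -19903 + \frac{2 \sqrt{22}}{3}$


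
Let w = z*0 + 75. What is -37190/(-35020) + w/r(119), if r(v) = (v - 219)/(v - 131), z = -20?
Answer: 35237/3502 ≈ 10.062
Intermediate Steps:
r(v) = (-219 + v)/(-131 + v)
w = 75 (w = -20*0 + 75 = 0 + 75 = 75)
-37190/(-35020) + w/r(119) = -37190/(-35020) + 75/(((-219 + 119)/(-131 + 119))) = -37190*(-1/35020) + 75/((-100/(-12))) = 3719/3502 + 75/((-1/12*(-100))) = 3719/3502 + 75/(25/3) = 3719/3502 + 75*(3/25) = 3719/3502 + 9 = 35237/3502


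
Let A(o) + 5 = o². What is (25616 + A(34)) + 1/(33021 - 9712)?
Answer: 623912004/23309 ≈ 26767.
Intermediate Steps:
A(o) = -5 + o²
(25616 + A(34)) + 1/(33021 - 9712) = (25616 + (-5 + 34²)) + 1/(33021 - 9712) = (25616 + (-5 + 1156)) + 1/23309 = (25616 + 1151) + 1/23309 = 26767 + 1/23309 = 623912004/23309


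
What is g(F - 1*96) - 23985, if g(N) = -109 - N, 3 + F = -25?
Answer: -23970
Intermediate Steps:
F = -28 (F = -3 - 25 = -28)
g(F - 1*96) - 23985 = (-109 - (-28 - 1*96)) - 23985 = (-109 - (-28 - 96)) - 23985 = (-109 - 1*(-124)) - 23985 = (-109 + 124) - 23985 = 15 - 23985 = -23970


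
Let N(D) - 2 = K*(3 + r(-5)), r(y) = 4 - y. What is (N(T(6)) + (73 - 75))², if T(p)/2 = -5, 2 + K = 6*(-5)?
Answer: 147456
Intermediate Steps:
K = -32 (K = -2 + 6*(-5) = -2 - 30 = -32)
T(p) = -10 (T(p) = 2*(-5) = -10)
N(D) = -382 (N(D) = 2 - 32*(3 + (4 - 1*(-5))) = 2 - 32*(3 + (4 + 5)) = 2 - 32*(3 + 9) = 2 - 32*12 = 2 - 384 = -382)
(N(T(6)) + (73 - 75))² = (-382 + (73 - 75))² = (-382 - 2)² = (-384)² = 147456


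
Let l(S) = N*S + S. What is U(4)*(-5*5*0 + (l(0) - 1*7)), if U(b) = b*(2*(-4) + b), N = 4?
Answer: 112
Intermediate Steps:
l(S) = 5*S (l(S) = 4*S + S = 5*S)
U(b) = b*(-8 + b)
U(4)*(-5*5*0 + (l(0) - 1*7)) = (4*(-8 + 4))*(-5*5*0 + (5*0 - 1*7)) = (4*(-4))*(-25*0 + (0 - 7)) = -16*(0 - 7) = -16*(-7) = 112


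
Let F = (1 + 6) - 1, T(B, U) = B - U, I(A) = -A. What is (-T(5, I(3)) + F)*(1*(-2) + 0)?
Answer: 4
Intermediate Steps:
F = 6 (F = 7 - 1 = 6)
(-T(5, I(3)) + F)*(1*(-2) + 0) = (-(5 - (-1)*3) + 6)*(1*(-2) + 0) = (-(5 - 1*(-3)) + 6)*(-2 + 0) = (-(5 + 3) + 6)*(-2) = (-1*8 + 6)*(-2) = (-8 + 6)*(-2) = -2*(-2) = 4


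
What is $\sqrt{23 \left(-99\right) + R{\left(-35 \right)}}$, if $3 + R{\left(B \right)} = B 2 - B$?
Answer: $i \sqrt{2315} \approx 48.114 i$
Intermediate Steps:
$R{\left(B \right)} = -3 + B$ ($R{\left(B \right)} = -3 - \left(B - B 2\right) = -3 + \left(2 B - B\right) = -3 + B$)
$\sqrt{23 \left(-99\right) + R{\left(-35 \right)}} = \sqrt{23 \left(-99\right) - 38} = \sqrt{-2277 - 38} = \sqrt{-2315} = i \sqrt{2315}$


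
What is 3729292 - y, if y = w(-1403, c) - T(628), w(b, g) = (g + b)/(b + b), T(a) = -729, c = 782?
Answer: 454884659/122 ≈ 3.7286e+6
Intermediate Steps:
w(b, g) = (b + g)/(2*b) (w(b, g) = (b + g)/((2*b)) = (b + g)*(1/(2*b)) = (b + g)/(2*b))
y = 88965/122 (y = (½)*(-1403 + 782)/(-1403) - 1*(-729) = (½)*(-1/1403)*(-621) + 729 = 27/122 + 729 = 88965/122 ≈ 729.22)
3729292 - y = 3729292 - 1*88965/122 = 3729292 - 88965/122 = 454884659/122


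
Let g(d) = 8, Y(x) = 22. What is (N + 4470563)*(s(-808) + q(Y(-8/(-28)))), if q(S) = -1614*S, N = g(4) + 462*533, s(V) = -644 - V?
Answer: -166711180048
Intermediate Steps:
N = 246254 (N = 8 + 462*533 = 8 + 246246 = 246254)
(N + 4470563)*(s(-808) + q(Y(-8/(-28)))) = (246254 + 4470563)*((-644 - 1*(-808)) - 1614*22) = 4716817*((-644 + 808) - 35508) = 4716817*(164 - 35508) = 4716817*(-35344) = -166711180048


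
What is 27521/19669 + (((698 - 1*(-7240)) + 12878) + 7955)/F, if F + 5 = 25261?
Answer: 96997475/38212328 ≈ 2.5384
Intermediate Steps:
F = 25256 (F = -5 + 25261 = 25256)
27521/19669 + (((698 - 1*(-7240)) + 12878) + 7955)/F = 27521/19669 + (((698 - 1*(-7240)) + 12878) + 7955)/25256 = 27521*(1/19669) + (((698 + 7240) + 12878) + 7955)*(1/25256) = 2117/1513 + ((7938 + 12878) + 7955)*(1/25256) = 2117/1513 + (20816 + 7955)*(1/25256) = 2117/1513 + 28771*(1/25256) = 2117/1513 + 28771/25256 = 96997475/38212328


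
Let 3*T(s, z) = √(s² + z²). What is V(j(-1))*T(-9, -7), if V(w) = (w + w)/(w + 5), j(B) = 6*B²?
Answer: 4*√130/11 ≈ 4.1461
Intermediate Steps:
V(w) = 2*w/(5 + w) (V(w) = (2*w)/(5 + w) = 2*w/(5 + w))
T(s, z) = √(s² + z²)/3
V(j(-1))*T(-9, -7) = (2*(6*(-1)²)/(5 + 6*(-1)²))*(√((-9)² + (-7)²)/3) = (2*(6*1)/(5 + 6*1))*(√(81 + 49)/3) = (2*6/(5 + 6))*(√130/3) = (2*6/11)*(√130/3) = (2*6*(1/11))*(√130/3) = 12*(√130/3)/11 = 4*√130/11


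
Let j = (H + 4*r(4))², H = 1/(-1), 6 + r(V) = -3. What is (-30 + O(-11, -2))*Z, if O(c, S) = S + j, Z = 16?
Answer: 21392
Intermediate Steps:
r(V) = -9 (r(V) = -6 - 3 = -9)
H = -1
j = 1369 (j = (-1 + 4*(-9))² = (-1 - 36)² = (-37)² = 1369)
O(c, S) = 1369 + S (O(c, S) = S + 1369 = 1369 + S)
(-30 + O(-11, -2))*Z = (-30 + (1369 - 2))*16 = (-30 + 1367)*16 = 1337*16 = 21392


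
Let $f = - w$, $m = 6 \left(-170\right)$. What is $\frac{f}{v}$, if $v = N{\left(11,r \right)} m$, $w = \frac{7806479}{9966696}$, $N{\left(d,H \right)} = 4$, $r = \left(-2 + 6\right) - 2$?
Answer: $\frac{7806479}{40664119680} \approx 0.00019197$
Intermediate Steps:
$m = -1020$
$r = 2$ ($r = 4 - 2 = 2$)
$w = \frac{7806479}{9966696}$ ($w = 7806479 \cdot \frac{1}{9966696} = \frac{7806479}{9966696} \approx 0.78326$)
$v = -4080$ ($v = 4 \left(-1020\right) = -4080$)
$f = - \frac{7806479}{9966696}$ ($f = \left(-1\right) \frac{7806479}{9966696} = - \frac{7806479}{9966696} \approx -0.78326$)
$\frac{f}{v} = - \frac{7806479}{9966696 \left(-4080\right)} = \left(- \frac{7806479}{9966696}\right) \left(- \frac{1}{4080}\right) = \frac{7806479}{40664119680}$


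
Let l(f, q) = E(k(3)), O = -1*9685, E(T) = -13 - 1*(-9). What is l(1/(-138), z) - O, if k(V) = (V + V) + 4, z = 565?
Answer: 9681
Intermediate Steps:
k(V) = 4 + 2*V (k(V) = 2*V + 4 = 4 + 2*V)
E(T) = -4 (E(T) = -13 + 9 = -4)
O = -9685
l(f, q) = -4
l(1/(-138), z) - O = -4 - 1*(-9685) = -4 + 9685 = 9681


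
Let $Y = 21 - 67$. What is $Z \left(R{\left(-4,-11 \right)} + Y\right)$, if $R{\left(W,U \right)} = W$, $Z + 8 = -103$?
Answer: $5550$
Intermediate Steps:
$Z = -111$ ($Z = -8 - 103 = -111$)
$Y = -46$ ($Y = 21 - 67 = -46$)
$Z \left(R{\left(-4,-11 \right)} + Y\right) = - 111 \left(-4 - 46\right) = \left(-111\right) \left(-50\right) = 5550$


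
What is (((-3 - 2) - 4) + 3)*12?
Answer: -72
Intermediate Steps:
(((-3 - 2) - 4) + 3)*12 = ((-5 - 4) + 3)*12 = (-9 + 3)*12 = -6*12 = -72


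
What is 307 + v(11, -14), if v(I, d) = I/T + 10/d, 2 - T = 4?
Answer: 4211/14 ≈ 300.79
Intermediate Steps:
T = -2 (T = 2 - 1*4 = 2 - 4 = -2)
v(I, d) = 10/d - I/2 (v(I, d) = I/(-2) + 10/d = I*(-½) + 10/d = -I/2 + 10/d = 10/d - I/2)
307 + v(11, -14) = 307 + (10/(-14) - ½*11) = 307 + (10*(-1/14) - 11/2) = 307 + (-5/7 - 11/2) = 307 - 87/14 = 4211/14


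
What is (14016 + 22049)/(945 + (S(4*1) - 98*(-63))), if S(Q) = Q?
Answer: 36065/7123 ≈ 5.0632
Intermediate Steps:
(14016 + 22049)/(945 + (S(4*1) - 98*(-63))) = (14016 + 22049)/(945 + (4*1 - 98*(-63))) = 36065/(945 + (4 + 6174)) = 36065/(945 + 6178) = 36065/7123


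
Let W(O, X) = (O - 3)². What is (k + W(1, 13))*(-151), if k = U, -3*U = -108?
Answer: -6040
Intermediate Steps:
U = 36 (U = -⅓*(-108) = 36)
k = 36
W(O, X) = (-3 + O)²
(k + W(1, 13))*(-151) = (36 + (-3 + 1)²)*(-151) = (36 + (-2)²)*(-151) = (36 + 4)*(-151) = 40*(-151) = -6040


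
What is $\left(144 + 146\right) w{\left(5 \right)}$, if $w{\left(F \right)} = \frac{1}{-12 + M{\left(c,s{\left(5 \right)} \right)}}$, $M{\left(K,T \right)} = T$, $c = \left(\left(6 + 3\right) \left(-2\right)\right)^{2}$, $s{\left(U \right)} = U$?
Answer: $- \frac{290}{7} \approx -41.429$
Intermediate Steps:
$c = 324$ ($c = \left(9 \left(-2\right)\right)^{2} = \left(-18\right)^{2} = 324$)
$w{\left(F \right)} = - \frac{1}{7}$ ($w{\left(F \right)} = \frac{1}{-12 + 5} = \frac{1}{-7} = - \frac{1}{7}$)
$\left(144 + 146\right) w{\left(5 \right)} = \left(144 + 146\right) \left(- \frac{1}{7}\right) = 290 \left(- \frac{1}{7}\right) = - \frac{290}{7}$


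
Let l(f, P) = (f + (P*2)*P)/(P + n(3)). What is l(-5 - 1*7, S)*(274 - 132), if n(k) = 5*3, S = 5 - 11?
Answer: 2840/3 ≈ 946.67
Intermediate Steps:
S = -6
n(k) = 15
l(f, P) = (f + 2*P²)/(15 + P) (l(f, P) = (f + (P*2)*P)/(P + 15) = (f + (2*P)*P)/(15 + P) = (f + 2*P²)/(15 + P))
l(-5 - 1*7, S)*(274 - 132) = (((-5 - 1*7) + 2*(-6)²)/(15 - 6))*(274 - 132) = (((-5 - 7) + 2*36)/9)*142 = ((-12 + 72)/9)*142 = ((⅑)*60)*142 = (20/3)*142 = 2840/3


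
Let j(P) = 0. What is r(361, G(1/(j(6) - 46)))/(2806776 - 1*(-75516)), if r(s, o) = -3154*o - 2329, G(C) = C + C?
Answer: -50413/66292716 ≈ -0.00076046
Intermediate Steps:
G(C) = 2*C
r(s, o) = -2329 - 3154*o
r(361, G(1/(j(6) - 46)))/(2806776 - 1*(-75516)) = (-2329 - 6308/(0 - 46))/(2806776 - 1*(-75516)) = (-2329 - 6308/(-46))/(2806776 + 75516) = (-2329 - 6308*(-1)/46)/2882292 = (-2329 - 3154*(-1/23))*(1/2882292) = (-2329 + 3154/23)*(1/2882292) = -50413/23*1/2882292 = -50413/66292716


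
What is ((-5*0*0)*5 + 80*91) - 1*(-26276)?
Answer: 33556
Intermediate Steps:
((-5*0*0)*5 + 80*91) - 1*(-26276) = ((0*0)*5 + 7280) + 26276 = (0*5 + 7280) + 26276 = (0 + 7280) + 26276 = 7280 + 26276 = 33556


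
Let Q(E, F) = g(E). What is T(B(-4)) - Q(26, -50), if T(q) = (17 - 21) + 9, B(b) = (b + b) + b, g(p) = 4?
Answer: 1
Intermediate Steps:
Q(E, F) = 4
B(b) = 3*b (B(b) = 2*b + b = 3*b)
T(q) = 5 (T(q) = -4 + 9 = 5)
T(B(-4)) - Q(26, -50) = 5 - 1*4 = 5 - 4 = 1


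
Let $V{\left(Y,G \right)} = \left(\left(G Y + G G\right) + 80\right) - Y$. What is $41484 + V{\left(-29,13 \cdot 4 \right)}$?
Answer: $42789$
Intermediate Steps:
$V{\left(Y,G \right)} = 80 + G^{2} - Y + G Y$ ($V{\left(Y,G \right)} = \left(\left(G Y + G^{2}\right) + 80\right) - Y = \left(\left(G^{2} + G Y\right) + 80\right) - Y = \left(80 + G^{2} + G Y\right) - Y = 80 + G^{2} - Y + G Y$)
$41484 + V{\left(-29,13 \cdot 4 \right)} = 41484 + \left(80 + \left(13 \cdot 4\right)^{2} - -29 + 13 \cdot 4 \left(-29\right)\right) = 41484 + \left(80 + 52^{2} + 29 + 52 \left(-29\right)\right) = 41484 + \left(80 + 2704 + 29 - 1508\right) = 41484 + 1305 = 42789$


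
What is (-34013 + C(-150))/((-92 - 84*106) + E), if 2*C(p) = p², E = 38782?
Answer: -22763/29786 ≈ -0.76422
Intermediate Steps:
C(p) = p²/2
(-34013 + C(-150))/((-92 - 84*106) + E) = (-34013 + (½)*(-150)²)/((-92 - 84*106) + 38782) = (-34013 + (½)*22500)/((-92 - 8904) + 38782) = (-34013 + 11250)/(-8996 + 38782) = -22763/29786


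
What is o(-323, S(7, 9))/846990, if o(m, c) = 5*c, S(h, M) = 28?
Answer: 14/84699 ≈ 0.00016529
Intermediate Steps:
o(-323, S(7, 9))/846990 = (5*28)/846990 = 140*(1/846990) = 14/84699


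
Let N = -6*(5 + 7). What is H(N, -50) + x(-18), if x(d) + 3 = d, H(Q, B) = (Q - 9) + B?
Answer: -152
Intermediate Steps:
N = -72 (N = -6*12 = -72)
H(Q, B) = -9 + B + Q (H(Q, B) = (-9 + Q) + B = -9 + B + Q)
x(d) = -3 + d
H(N, -50) + x(-18) = (-9 - 50 - 72) + (-3 - 18) = -131 - 21 = -152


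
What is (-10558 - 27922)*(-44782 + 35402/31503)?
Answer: 54284965205120/31503 ≈ 1.7232e+9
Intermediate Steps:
(-10558 - 27922)*(-44782 + 35402/31503) = -38480*(-44782 + 35402*(1/31503)) = -38480*(-44782 + 35402/31503) = -38480*(-1410731944/31503) = 54284965205120/31503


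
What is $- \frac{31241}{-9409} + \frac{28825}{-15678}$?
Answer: $\frac{218581973}{147514302} \approx 1.4818$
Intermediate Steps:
$- \frac{31241}{-9409} + \frac{28825}{-15678} = \left(-31241\right) \left(- \frac{1}{9409}\right) + 28825 \left(- \frac{1}{15678}\right) = \frac{31241}{9409} - \frac{28825}{15678} = \frac{218581973}{147514302}$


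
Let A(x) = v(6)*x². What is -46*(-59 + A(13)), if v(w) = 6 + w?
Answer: -90574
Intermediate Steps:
A(x) = 12*x² (A(x) = (6 + 6)*x² = 12*x²)
-46*(-59 + A(13)) = -46*(-59 + 12*13²) = -46*(-59 + 12*169) = -46*(-59 + 2028) = -46*1969 = -90574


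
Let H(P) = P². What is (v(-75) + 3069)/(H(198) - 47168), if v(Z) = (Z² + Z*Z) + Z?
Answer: -3561/1991 ≈ -1.7885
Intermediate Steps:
v(Z) = Z + 2*Z² (v(Z) = (Z² + Z²) + Z = 2*Z² + Z = Z + 2*Z²)
(v(-75) + 3069)/(H(198) - 47168) = (-75*(1 + 2*(-75)) + 3069)/(198² - 47168) = (-75*(1 - 150) + 3069)/(39204 - 47168) = (-75*(-149) + 3069)/(-7964) = (11175 + 3069)*(-1/7964) = 14244*(-1/7964) = -3561/1991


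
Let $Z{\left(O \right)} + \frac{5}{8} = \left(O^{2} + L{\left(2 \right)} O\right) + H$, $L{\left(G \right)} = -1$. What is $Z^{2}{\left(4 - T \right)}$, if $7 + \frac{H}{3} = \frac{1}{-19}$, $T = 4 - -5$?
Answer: $\frac{1560001}{23104} \approx 67.521$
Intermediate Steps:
$T = 9$ ($T = 4 + 5 = 9$)
$H = - \frac{402}{19}$ ($H = -21 + \frac{3}{-19} = -21 + 3 \left(- \frac{1}{19}\right) = -21 - \frac{3}{19} = - \frac{402}{19} \approx -21.158$)
$Z{\left(O \right)} = - \frac{3311}{152} + O^{2} - O$ ($Z{\left(O \right)} = - \frac{5}{8} - \left(\frac{402}{19} + O - O^{2}\right) = - \frac{3311}{152} + O^{2} - O$)
$Z^{2}{\left(4 - T \right)} = \left(- \frac{3311}{152} + \left(4 - 9\right)^{2} - \left(4 - 9\right)\right)^{2} = \left(- \frac{3311}{152} + \left(-5\right)^{2} - -5\right)^{2} = \left(- \frac{3311}{152} + 25 + 5\right)^{2} = \left(\frac{1249}{152}\right)^{2} = \frac{1560001}{23104}$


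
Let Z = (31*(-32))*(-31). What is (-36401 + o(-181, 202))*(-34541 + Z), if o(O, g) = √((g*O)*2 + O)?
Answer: 137923389 - 34101*I*√905 ≈ 1.3792e+8 - 1.0259e+6*I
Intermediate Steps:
Z = 30752 (Z = -992*(-31) = 30752)
o(O, g) = √(O + 2*O*g) (o(O, g) = √((O*g)*2 + O) = √(2*O*g + O) = √(O + 2*O*g))
(-36401 + o(-181, 202))*(-34541 + Z) = (-36401 + √(-181*(1 + 2*202)))*(-34541 + 30752) = (-36401 + √(-181*(1 + 404)))*(-3789) = (-36401 + √(-181*405))*(-3789) = (-36401 + √(-73305))*(-3789) = (-36401 + 9*I*√905)*(-3789) = 137923389 - 34101*I*√905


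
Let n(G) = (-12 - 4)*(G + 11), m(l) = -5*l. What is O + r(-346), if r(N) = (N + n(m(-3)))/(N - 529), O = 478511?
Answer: 418697887/875 ≈ 4.7851e+5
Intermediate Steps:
n(G) = -176 - 16*G (n(G) = -16*(11 + G) = -176 - 16*G)
r(N) = (-416 + N)/(-529 + N) (r(N) = (N + (-176 - (-80)*(-3)))/(N - 529) = (N + (-176 - 16*15))/(-529 + N) = (N + (-176 - 240))/(-529 + N) = (N - 416)/(-529 + N) = (-416 + N)/(-529 + N))
O + r(-346) = 478511 + (-416 - 346)/(-529 - 346) = 478511 - 762/(-875) = 478511 - 1/875*(-762) = 478511 + 762/875 = 418697887/875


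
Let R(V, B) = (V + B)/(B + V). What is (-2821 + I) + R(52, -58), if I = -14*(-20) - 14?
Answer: -2554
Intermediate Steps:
R(V, B) = 1 (R(V, B) = (B + V)/(B + V) = 1)
I = 266 (I = 280 - 14 = 266)
(-2821 + I) + R(52, -58) = (-2821 + 266) + 1 = -2555 + 1 = -2554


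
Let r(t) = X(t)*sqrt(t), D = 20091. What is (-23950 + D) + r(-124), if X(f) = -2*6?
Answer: -3859 - 24*I*sqrt(31) ≈ -3859.0 - 133.63*I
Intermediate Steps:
X(f) = -12
r(t) = -12*sqrt(t)
(-23950 + D) + r(-124) = (-23950 + 20091) - 24*I*sqrt(31) = -3859 - 24*I*sqrt(31)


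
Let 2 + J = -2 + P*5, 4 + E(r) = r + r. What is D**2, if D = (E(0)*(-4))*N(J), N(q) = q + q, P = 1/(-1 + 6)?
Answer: 9216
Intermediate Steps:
E(r) = -4 + 2*r (E(r) = -4 + (r + r) = -4 + 2*r)
P = 1/5 ≈ 0.20000
J = -3 (J = -2 + (-2 + (1/5)*5) = -2 + (-2 + 1) = -2 - 1 = -3)
N(q) = 2*q
D = -96 (D = ((-4 + 2*0)*(-4))*(2*(-3)) = ((-4 + 0)*(-4))*(-6) = -4*(-4)*(-6) = 16*(-6) = -96)
D**2 = (-96)**2 = 9216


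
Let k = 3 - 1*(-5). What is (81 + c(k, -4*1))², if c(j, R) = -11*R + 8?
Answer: 17689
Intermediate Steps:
k = 8 (k = 3 + 5 = 8)
c(j, R) = 8 - 11*R
(81 + c(k, -4*1))² = (81 + (8 - (-44)))² = (81 + (8 - 11*(-4)))² = (81 + (8 + 44))² = (81 + 52)² = 133² = 17689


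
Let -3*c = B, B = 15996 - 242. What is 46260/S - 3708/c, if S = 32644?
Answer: 136488987/64284197 ≈ 2.1232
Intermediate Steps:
B = 15754
c = -15754/3 (c = -1/3*15754 = -15754/3 ≈ -5251.3)
46260/S - 3708/c = 46260/32644 - 3708/(-15754/3) = 46260*(1/32644) - 3708*(-3/15754) = 11565/8161 + 5562/7877 = 136488987/64284197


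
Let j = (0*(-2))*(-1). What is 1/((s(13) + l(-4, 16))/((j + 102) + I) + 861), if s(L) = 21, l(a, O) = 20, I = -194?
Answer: 92/79171 ≈ 0.0011620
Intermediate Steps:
j = 0 (j = 0*(-1) = 0)
1/((s(13) + l(-4, 16))/((j + 102) + I) + 861) = 1/((21 + 20)/((0 + 102) - 194) + 861) = 1/(41/(102 - 194) + 861) = 1/(41/(-92) + 861) = 1/(41*(-1/92) + 861) = 1/(-41/92 + 861) = 1/(79171/92) = 92/79171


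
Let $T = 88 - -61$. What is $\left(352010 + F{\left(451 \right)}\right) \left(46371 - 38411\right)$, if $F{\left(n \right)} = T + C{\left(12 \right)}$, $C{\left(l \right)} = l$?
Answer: $2803281160$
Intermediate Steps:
$T = 149$ ($T = 88 + 61 = 149$)
$F{\left(n \right)} = 161$ ($F{\left(n \right)} = 149 + 12 = 161$)
$\left(352010 + F{\left(451 \right)}\right) \left(46371 - 38411\right) = \left(352010 + 161\right) \left(46371 - 38411\right) = 352171 \cdot 7960 = 2803281160$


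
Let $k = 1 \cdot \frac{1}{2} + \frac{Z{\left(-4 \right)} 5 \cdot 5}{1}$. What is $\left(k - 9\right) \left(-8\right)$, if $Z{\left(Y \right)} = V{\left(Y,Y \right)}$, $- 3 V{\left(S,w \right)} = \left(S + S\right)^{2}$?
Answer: $\frac{13004}{3} \approx 4334.7$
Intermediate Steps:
$V{\left(S,w \right)} = - \frac{4 S^{2}}{3}$ ($V{\left(S,w \right)} = - \frac{\left(S + S\right)^{2}}{3} = - \frac{\left(2 S\right)^{2}}{3} = - \frac{4 S^{2}}{3}$)
$Z{\left(Y \right)} = - \frac{4 Y^{2}}{3}$
$k = - \frac{3197}{6}$ ($k = 1 \cdot \frac{1}{2} + \frac{- \frac{4 \left(-4\right)^{2}}{3} \cdot 5 \cdot 5}{1} = 1 \cdot \frac{1}{2} + \left(- \frac{4}{3}\right) 16 \cdot 5 \cdot 5 \cdot 1 = \frac{1}{2} + \left(- \frac{64}{3}\right) 5 \cdot 5 \cdot 1 = \frac{1}{2} + \left(- \frac{320}{3}\right) 5 \cdot 1 = \frac{1}{2} - \frac{1600}{3} = - \frac{3197}{6} \approx -532.83$)
$\left(k - 9\right) \left(-8\right) = \left(- \frac{3197}{6} - 9\right) \left(-8\right) = \left(- \frac{3251}{6}\right) \left(-8\right) = \frac{13004}{3}$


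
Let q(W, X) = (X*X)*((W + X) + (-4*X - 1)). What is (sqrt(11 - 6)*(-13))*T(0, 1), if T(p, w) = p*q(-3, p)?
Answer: 0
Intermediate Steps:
q(W, X) = X**2*(-1 + W - 3*X) (q(W, X) = X**2*((W + X) + (-1 - 4*X)) = X**2*(-1 + W - 3*X))
T(p, w) = p**3*(-4 - 3*p) (T(p, w) = p*(p**2*(-1 - 3 - 3*p)) = p*(p**2*(-4 - 3*p)) = p**3*(-4 - 3*p))
(sqrt(11 - 6)*(-13))*T(0, 1) = (sqrt(11 - 6)*(-13))*(0**3*(-4 - 3*0)) = (sqrt(5)*(-13))*(0*(-4 + 0)) = (-13*sqrt(5))*(0*(-4)) = -13*sqrt(5)*0 = 0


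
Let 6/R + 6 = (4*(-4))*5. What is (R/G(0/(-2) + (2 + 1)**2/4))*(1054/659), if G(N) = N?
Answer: -4216/85011 ≈ -0.049594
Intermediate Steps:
R = -3/43 (R = 6/(-6 + (4*(-4))*5) = 6/(-6 - 16*5) = 6/(-6 - 80) = 6/(-86) = 6*(-1/86) = -3/43 ≈ -0.069767)
(R/G(0/(-2) + (2 + 1)**2/4))*(1054/659) = (-3/(43*(0/(-2) + (2 + 1)**2/4)))*(1054/659) = (-3/(43*(0*(-1/2) + 3**2*(1/4))))*(1054*(1/659)) = -3/(43*(0 + 9*(1/4)))*(1054/659) = -3/(43*(0 + 9/4))*(1054/659) = -3/(43*9/4)*(1054/659) = -3/43*4/9*(1054/659) = -4/129*1054/659 = -4216/85011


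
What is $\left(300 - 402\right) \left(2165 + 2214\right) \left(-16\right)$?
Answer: $7146528$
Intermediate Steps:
$\left(300 - 402\right) \left(2165 + 2214\right) \left(-16\right) = \left(-102\right) 4379 \left(-16\right) = \left(-446658\right) \left(-16\right) = 7146528$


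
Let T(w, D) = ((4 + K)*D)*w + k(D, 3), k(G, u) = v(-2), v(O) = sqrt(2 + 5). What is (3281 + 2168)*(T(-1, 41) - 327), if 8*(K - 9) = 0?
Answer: -4686140 + 5449*sqrt(7) ≈ -4.6717e+6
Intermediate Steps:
K = 9 (K = 9 + (1/8)*0 = 9 + 0 = 9)
v(O) = sqrt(7)
k(G, u) = sqrt(7)
T(w, D) = sqrt(7) + 13*D*w (T(w, D) = ((4 + 9)*D)*w + sqrt(7) = (13*D)*w + sqrt(7) = 13*D*w + sqrt(7) = sqrt(7) + 13*D*w)
(3281 + 2168)*(T(-1, 41) - 327) = (3281 + 2168)*((sqrt(7) + 13*41*(-1)) - 327) = 5449*((sqrt(7) - 533) - 327) = 5449*((-533 + sqrt(7)) - 327) = 5449*(-860 + sqrt(7)) = -4686140 + 5449*sqrt(7)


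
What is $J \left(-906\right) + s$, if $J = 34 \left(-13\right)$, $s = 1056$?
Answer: $401508$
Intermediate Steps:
$J = -442$
$J \left(-906\right) + s = \left(-442\right) \left(-906\right) + 1056 = 400452 + 1056 = 401508$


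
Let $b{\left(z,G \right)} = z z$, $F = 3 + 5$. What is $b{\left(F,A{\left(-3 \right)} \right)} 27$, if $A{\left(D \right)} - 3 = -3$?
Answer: $1728$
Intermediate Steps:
$A{\left(D \right)} = 0$ ($A{\left(D \right)} = 3 - 3 = 0$)
$F = 8$
$b{\left(z,G \right)} = z^{2}$
$b{\left(F,A{\left(-3 \right)} \right)} 27 = 8^{2} \cdot 27 = 64 \cdot 27 = 1728$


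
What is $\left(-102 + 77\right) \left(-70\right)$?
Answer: $1750$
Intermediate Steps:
$\left(-102 + 77\right) \left(-70\right) = \left(-25\right) \left(-70\right) = 1750$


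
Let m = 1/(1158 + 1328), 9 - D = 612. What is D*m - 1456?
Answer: -3620219/2486 ≈ -1456.2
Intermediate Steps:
D = -603 (D = 9 - 1*612 = 9 - 612 = -603)
m = 1/2486 ≈ 0.00040225
D*m - 1456 = -603*1/2486 - 1456 = -603/2486 - 1456 = -3620219/2486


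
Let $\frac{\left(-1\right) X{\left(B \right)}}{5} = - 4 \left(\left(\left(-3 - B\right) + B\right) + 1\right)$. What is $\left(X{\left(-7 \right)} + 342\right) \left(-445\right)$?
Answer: $-134390$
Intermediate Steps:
$X{\left(B \right)} = -40$ ($X{\left(B \right)} = - 5 \left(- 4 \left(\left(\left(-3 - B\right) + B\right) + 1\right)\right) = - 5 \left(- 4 \left(-3 + 1\right)\right) = - 5 \left(\left(-4\right) \left(-2\right)\right) = \left(-5\right) 8 = -40$)
$\left(X{\left(-7 \right)} + 342\right) \left(-445\right) = \left(-40 + 342\right) \left(-445\right) = 302 \left(-445\right) = -134390$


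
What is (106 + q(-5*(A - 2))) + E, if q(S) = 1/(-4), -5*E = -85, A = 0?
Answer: 491/4 ≈ 122.75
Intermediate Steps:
E = 17 (E = -⅕*(-85) = 17)
q(S) = -¼
(106 + q(-5*(A - 2))) + E = (106 - ¼) + 17 = 423/4 + 17 = 491/4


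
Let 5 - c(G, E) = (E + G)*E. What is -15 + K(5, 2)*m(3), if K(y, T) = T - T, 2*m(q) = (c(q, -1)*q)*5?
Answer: -15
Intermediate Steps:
c(G, E) = 5 - E*(E + G) (c(G, E) = 5 - (E + G)*E = 5 - E*(E + G))
m(q) = 5*q*(4 + q)/2 (m(q) = (((5 - 1*(-1)² - 1*(-1)*q)*q)*5)/2 = (((5 - 1*1 + q)*q)*5)/2 = (((5 - 1 + q)*q)*5)/2 = (((4 + q)*q)*5)/2 = ((q*(4 + q))*5)/2 = (5*q*(4 + q))/2 = 5*q*(4 + q)/2)
K(y, T) = 0
-15 + K(5, 2)*m(3) = -15 + 0*((5/2)*3*(4 + 3)) = -15 + 0*((5/2)*3*7) = -15 + 0*(105/2) = -15 + 0 = -15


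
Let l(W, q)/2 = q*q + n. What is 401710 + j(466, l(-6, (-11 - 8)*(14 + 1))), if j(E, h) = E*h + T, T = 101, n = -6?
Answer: 76097919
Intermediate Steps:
l(W, q) = -12 + 2*q**2 (l(W, q) = 2*(q*q - 6) = 2*(q**2 - 6) = 2*(-6 + q**2) = -12 + 2*q**2)
j(E, h) = 101 + E*h (j(E, h) = E*h + 101 = 101 + E*h)
401710 + j(466, l(-6, (-11 - 8)*(14 + 1))) = 401710 + (101 + 466*(-12 + 2*((-11 - 8)*(14 + 1))**2)) = 401710 + (101 + 466*(-12 + 2*(-19*15)**2)) = 401710 + (101 + 466*(-12 + 2*(-285)**2)) = 401710 + (101 + 466*(-12 + 2*81225)) = 401710 + (101 + 466*(-12 + 162450)) = 401710 + (101 + 466*162438) = 401710 + (101 + 75696108) = 401710 + 75696209 = 76097919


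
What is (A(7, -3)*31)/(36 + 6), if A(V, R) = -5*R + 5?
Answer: 310/21 ≈ 14.762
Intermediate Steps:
A(V, R) = 5 - 5*R
(A(7, -3)*31)/(36 + 6) = ((5 - 5*(-3))*31)/(36 + 6) = ((5 + 15)*31)/42 = (20*31)*(1/42) = 620*(1/42) = 310/21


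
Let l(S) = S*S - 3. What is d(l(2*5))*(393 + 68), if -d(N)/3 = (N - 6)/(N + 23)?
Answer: -41951/40 ≈ -1048.8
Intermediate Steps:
l(S) = -3 + S² (l(S) = S² - 3 = -3 + S²)
d(N) = -3*(-6 + N)/(23 + N) (d(N) = -3*(N - 6)/(N + 23) = -3*(-6 + N)/(23 + N))
d(l(2*5))*(393 + 68) = (3*(6 - (-3 + (2*5)²))/(23 + (-3 + (2*5)²)))*(393 + 68) = (3*(6 - (-3 + 10²))/(23 + (-3 + 10²)))*461 = (3*(6 - (-3 + 100))/(23 + (-3 + 100)))*461 = (3*(6 - 1*97)/(23 + 97))*461 = (3*(6 - 97)/120)*461 = (3*(1/120)*(-91))*461 = -91/40*461 = -41951/40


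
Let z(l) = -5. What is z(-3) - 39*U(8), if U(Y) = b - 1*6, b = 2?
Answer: 151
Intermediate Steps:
U(Y) = -4 (U(Y) = 2 - 1*6 = 2 - 6 = -4)
z(-3) - 39*U(8) = -5 - 39*(-4) = -5 + 156 = 151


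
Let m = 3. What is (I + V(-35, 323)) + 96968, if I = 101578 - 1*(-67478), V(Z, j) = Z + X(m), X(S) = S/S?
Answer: 265990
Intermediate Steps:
X(S) = 1
V(Z, j) = 1 + Z (V(Z, j) = Z + 1 = 1 + Z)
I = 169056 (I = 101578 + 67478 = 169056)
(I + V(-35, 323)) + 96968 = (169056 + (1 - 35)) + 96968 = (169056 - 34) + 96968 = 169022 + 96968 = 265990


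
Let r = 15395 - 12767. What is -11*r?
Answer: -28908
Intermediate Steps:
r = 2628
-11*r = -11*2628 = -28908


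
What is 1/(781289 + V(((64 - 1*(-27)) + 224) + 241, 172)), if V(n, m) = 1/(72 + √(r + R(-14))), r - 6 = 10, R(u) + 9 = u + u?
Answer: 4066609317/3177197182922422 + I*√21/3177197182922422 ≈ 1.2799e-6 + 1.4423e-15*I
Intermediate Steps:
R(u) = -9 + 2*u (R(u) = -9 + (u + u) = -9 + 2*u)
r = 16 (r = 6 + 10 = 16)
V(n, m) = 1/(72 + I*√21) (V(n, m) = 1/(72 + √(16 + (-9 + 2*(-14)))) = 1/(72 + √(16 + (-9 - 28))) = 1/(72 + √(16 - 37)) = 1/(72 + √(-21)) = 1/(72 + I*√21))
1/(781289 + V(((64 - 1*(-27)) + 224) + 241, 172)) = 1/(781289 + (24/1735 - I*√21/5205)) = 1/(1355536439/1735 - I*√21/5205)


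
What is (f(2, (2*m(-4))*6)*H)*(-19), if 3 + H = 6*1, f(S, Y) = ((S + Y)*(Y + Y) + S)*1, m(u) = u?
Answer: -251826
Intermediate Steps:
f(S, Y) = S + 2*Y*(S + Y) (f(S, Y) = ((S + Y)*(2*Y) + S)*1 = (2*Y*(S + Y) + S)*1 = (S + 2*Y*(S + Y))*1 = S + 2*Y*(S + Y))
H = 3 (H = -3 + 6*1 = -3 + 6 = 3)
(f(2, (2*m(-4))*6)*H)*(-19) = ((2 + 2*((2*(-4))*6)**2 + 2*2*((2*(-4))*6))*3)*(-19) = ((2 + 2*(-8*6)**2 + 2*2*(-8*6))*3)*(-19) = ((2 + 2*(-48)**2 + 2*2*(-48))*3)*(-19) = ((2 + 2*2304 - 192)*3)*(-19) = ((2 + 4608 - 192)*3)*(-19) = (4418*3)*(-19) = 13254*(-19) = -251826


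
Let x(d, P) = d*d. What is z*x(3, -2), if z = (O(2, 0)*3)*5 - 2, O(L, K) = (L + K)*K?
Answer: -18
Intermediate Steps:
x(d, P) = d²
O(L, K) = K*(K + L) (O(L, K) = (K + L)*K = K*(K + L))
z = -2 (z = ((0*(0 + 2))*3)*5 - 2 = ((0*2)*3)*5 - 2 = (0*3)*5 - 2 = 0*5 - 2 = 0 - 2 = -2)
z*x(3, -2) = -2*3² = -2*9 = -18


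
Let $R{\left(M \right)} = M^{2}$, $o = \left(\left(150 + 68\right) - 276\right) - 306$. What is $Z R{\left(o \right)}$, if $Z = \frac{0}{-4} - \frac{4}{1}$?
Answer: $-529984$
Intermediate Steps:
$o = -364$ ($o = \left(218 - 276\right) - 306 = -58 - 306 = -364$)
$Z = -4$ ($Z = 0 \left(- \frac{1}{4}\right) - 4 = 0 - 4 = -4$)
$Z R{\left(o \right)} = - 4 \left(-364\right)^{2} = \left(-4\right) 132496 = -529984$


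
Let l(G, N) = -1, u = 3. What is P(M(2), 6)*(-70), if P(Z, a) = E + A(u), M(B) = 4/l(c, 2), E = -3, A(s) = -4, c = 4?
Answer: 490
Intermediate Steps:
M(B) = -4 (M(B) = 4/(-1) = 4*(-1) = -4)
P(Z, a) = -7 (P(Z, a) = -3 - 4 = -7)
P(M(2), 6)*(-70) = -7*(-70) = 490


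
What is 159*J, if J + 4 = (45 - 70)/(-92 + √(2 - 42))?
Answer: -1260711/2126 + 3975*I*√10/4252 ≈ -593.0 + 2.9563*I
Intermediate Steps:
J = -4 - 25/(-92 + 2*I*√10) (J = -4 + (45 - 70)/(-92 + √(2 - 42)) = -4 - 25/(-92 + √(-40)) = -4 - 25/(-92 + 2*I*√10) ≈ -3.7295 + 0.018593*I)
159*J = 159*(-7929/2126 + 25*I*√10/4252) = -1260711/2126 + 3975*I*√10/4252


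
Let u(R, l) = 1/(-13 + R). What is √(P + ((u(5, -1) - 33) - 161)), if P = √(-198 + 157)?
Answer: √(-3106 + 16*I*√41)/4 ≈ 0.22975 + 13.935*I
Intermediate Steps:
P = I*√41 (P = √(-41) = I*√41 ≈ 6.4031*I)
√(P + ((u(5, -1) - 33) - 161)) = √(I*√41 + ((1/(-13 + 5) - 33) - 161)) = √(I*√41 + ((1/(-8) - 33) - 161)) = √(I*√41 + ((-⅛ - 33) - 161)) = √(I*√41 + (-265/8 - 161)) = √(I*√41 - 1553/8) = √(-1553/8 + I*√41)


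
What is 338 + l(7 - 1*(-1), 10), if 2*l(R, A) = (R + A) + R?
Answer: 351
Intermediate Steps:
l(R, A) = R + A/2 (l(R, A) = ((R + A) + R)/2 = ((A + R) + R)/2 = (A + 2*R)/2 = R + A/2)
338 + l(7 - 1*(-1), 10) = 338 + ((7 - 1*(-1)) + (1/2)*10) = 338 + ((7 + 1) + 5) = 338 + (8 + 5) = 338 + 13 = 351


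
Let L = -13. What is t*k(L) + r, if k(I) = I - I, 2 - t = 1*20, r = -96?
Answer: -96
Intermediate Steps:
t = -18 (t = 2 - 20 = -18)
k(I) = 0
t*k(L) + r = -18*0 - 96 = 0 - 96 = -96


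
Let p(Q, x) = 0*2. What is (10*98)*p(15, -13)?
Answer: 0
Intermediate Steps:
p(Q, x) = 0
(10*98)*p(15, -13) = (10*98)*0 = 980*0 = 0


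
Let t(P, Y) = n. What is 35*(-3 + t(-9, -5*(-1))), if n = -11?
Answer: -490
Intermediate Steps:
t(P, Y) = -11
35*(-3 + t(-9, -5*(-1))) = 35*(-3 - 11) = 35*(-14) = -490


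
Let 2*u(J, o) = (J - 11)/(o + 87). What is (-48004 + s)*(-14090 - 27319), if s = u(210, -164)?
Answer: 306129076335/154 ≈ 1.9879e+9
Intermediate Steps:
u(J, o) = (-11 + J)/(2*(87 + o)) (u(J, o) = ((J - 11)/(o + 87))/2 = ((-11 + J)/(87 + o))/2 = (-11 + J)/(2*(87 + o)))
s = -199/154 (s = (-11 + 210)/(2*(87 - 164)) = (½)*199/(-77) = (½)*(-1/77)*199 = -199/154 ≈ -1.2922)
(-48004 + s)*(-14090 - 27319) = (-48004 - 199/154)*(-14090 - 27319) = -7392815/154*(-41409) = 306129076335/154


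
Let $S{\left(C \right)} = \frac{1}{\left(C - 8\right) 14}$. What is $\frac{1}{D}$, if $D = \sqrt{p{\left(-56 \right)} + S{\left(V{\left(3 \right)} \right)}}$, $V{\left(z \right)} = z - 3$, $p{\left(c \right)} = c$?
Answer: $- \frac{4 i \sqrt{4879}}{2091} \approx - 0.13362 i$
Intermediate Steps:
$V{\left(z \right)} = -3 + z$
$S{\left(C \right)} = \frac{1}{14 \left(-8 + C\right)}$ ($S{\left(C \right)} = \frac{1}{-8 + C} \frac{1}{14} = \frac{1}{14 \left(-8 + C\right)}$)
$D = \frac{3 i \sqrt{4879}}{28}$ ($D = \sqrt{-56 + \frac{1}{14 \left(-8 + \left(-3 + 3\right)\right)}} = \sqrt{-56 + \frac{1}{14 \left(-8 + 0\right)}} = \sqrt{-56 + \frac{1}{14 \left(-8\right)}} = \sqrt{-56 + \frac{1}{14} \left(- \frac{1}{8}\right)} = \sqrt{-56 - \frac{1}{112}} = \sqrt{- \frac{6273}{112}} = \frac{3 i \sqrt{4879}}{28} \approx 7.4839 i$)
$\frac{1}{D} = \frac{1}{\frac{3}{28} i \sqrt{4879}} = - \frac{4 i \sqrt{4879}}{2091}$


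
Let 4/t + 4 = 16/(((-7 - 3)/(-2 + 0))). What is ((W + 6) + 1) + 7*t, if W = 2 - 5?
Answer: -31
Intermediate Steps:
W = -3
t = -5 (t = 4/(-4 + 16/(((-7 - 3)/(-2 + 0)))) = 4/(-4 + 16/((-10/(-2)))) = 4/(-4 + 16/((-10*(-½)))) = 4/(-4 + 16/5) = 4/(-⅘) = 4*(-5/4) = -5)
((W + 6) + 1) + 7*t = ((-3 + 6) + 1) + 7*(-5) = (3 + 1) - 35 = 4 - 35 = -31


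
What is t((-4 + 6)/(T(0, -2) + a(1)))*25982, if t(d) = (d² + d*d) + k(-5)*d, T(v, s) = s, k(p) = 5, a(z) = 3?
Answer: 467676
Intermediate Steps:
t(d) = 2*d² + 5*d (t(d) = (d² + d*d) + 5*d = (d² + d²) + 5*d = 2*d² + 5*d)
t((-4 + 6)/(T(0, -2) + a(1)))*25982 = (((-4 + 6)/(-2 + 3))*(5 + 2*((-4 + 6)/(-2 + 3))))*25982 = ((2/1)*(5 + 2*(2/1)))*25982 = ((2*1)*(5 + 2*(2*1)))*25982 = (2*(5 + 2*2))*25982 = (2*(5 + 4))*25982 = (2*9)*25982 = 18*25982 = 467676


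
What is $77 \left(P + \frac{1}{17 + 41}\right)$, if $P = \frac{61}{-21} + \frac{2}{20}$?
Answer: $- \frac{93368}{435} \approx -214.64$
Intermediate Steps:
$P = - \frac{589}{210}$ ($P = 61 \left(- \frac{1}{21}\right) + 2 \cdot \frac{1}{20} = - \frac{61}{21} + \frac{1}{10} = - \frac{589}{210} \approx -2.8048$)
$77 \left(P + \frac{1}{17 + 41}\right) = 77 \left(- \frac{589}{210} + \frac{1}{17 + 41}\right) = 77 \left(- \frac{589}{210} + \frac{1}{58}\right) = 77 \left(- \frac{8488}{3045}\right) = - \frac{93368}{435}$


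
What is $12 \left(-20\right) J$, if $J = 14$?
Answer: $-3360$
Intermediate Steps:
$12 \left(-20\right) J = 12 \left(-20\right) 14 = \left(-240\right) 14 = -3360$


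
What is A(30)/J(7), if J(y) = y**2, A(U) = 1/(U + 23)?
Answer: 1/2597 ≈ 0.00038506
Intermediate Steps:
A(U) = 1/(23 + U)
A(30)/J(7) = 1/((23 + 30)*(7**2)) = 1/(53*49) = (1/53)*(1/49) = 1/2597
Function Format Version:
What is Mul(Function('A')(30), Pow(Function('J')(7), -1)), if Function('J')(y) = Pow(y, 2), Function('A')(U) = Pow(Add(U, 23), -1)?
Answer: Rational(1, 2597) ≈ 0.00038506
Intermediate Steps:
Function('A')(U) = Pow(Add(23, U), -1)
Mul(Function('A')(30), Pow(Function('J')(7), -1)) = Mul(Pow(Add(23, 30), -1), Pow(Pow(7, 2), -1)) = Mul(Pow(53, -1), Pow(49, -1)) = Mul(Rational(1, 53), Rational(1, 49)) = Rational(1, 2597)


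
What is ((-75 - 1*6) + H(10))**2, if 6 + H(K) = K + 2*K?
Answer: 3249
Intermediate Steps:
H(K) = -6 + 3*K (H(K) = -6 + (K + 2*K) = -6 + 3*K)
((-75 - 1*6) + H(10))**2 = ((-75 - 1*6) + (-6 + 3*10))**2 = ((-75 - 6) + (-6 + 30))**2 = (-81 + 24)**2 = (-57)**2 = 3249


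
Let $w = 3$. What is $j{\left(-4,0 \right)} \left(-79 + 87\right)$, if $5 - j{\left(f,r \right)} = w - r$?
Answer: $16$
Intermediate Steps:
$j{\left(f,r \right)} = 2 + r$ ($j{\left(f,r \right)} = 5 - \left(3 - r\right) = 5 + \left(-3 + r\right) = 2 + r$)
$j{\left(-4,0 \right)} \left(-79 + 87\right) = \left(2 + 0\right) \left(-79 + 87\right) = 2 \cdot 8 = 16$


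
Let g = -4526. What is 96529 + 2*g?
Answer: 87477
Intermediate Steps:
96529 + 2*g = 96529 + 2*(-4526) = 96529 - 9052 = 87477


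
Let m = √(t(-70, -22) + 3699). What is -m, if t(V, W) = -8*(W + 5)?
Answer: -√3835 ≈ -61.927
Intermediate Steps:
t(V, W) = -40 - 8*W (t(V, W) = -8*(5 + W) = -40 - 8*W)
m = √3835 (m = √((-40 - 8*(-22)) + 3699) = √((-40 + 176) + 3699) = √(136 + 3699) = √3835 ≈ 61.927)
-m = -√3835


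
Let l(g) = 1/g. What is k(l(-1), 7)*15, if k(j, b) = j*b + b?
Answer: 0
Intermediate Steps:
l(g) = 1/g
k(j, b) = b + b*j (k(j, b) = b*j + b = b + b*j)
k(l(-1), 7)*15 = (7*(1 + 1/(-1)))*15 = (7*(1 - 1))*15 = (7*0)*15 = 0*15 = 0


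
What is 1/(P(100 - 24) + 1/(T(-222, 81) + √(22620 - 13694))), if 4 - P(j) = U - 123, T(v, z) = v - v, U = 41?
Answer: 767636/66016695 - √8926/66016695 ≈ 0.011626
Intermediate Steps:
T(v, z) = 0
P(j) = 86 (P(j) = 4 - (41 - 123) = 4 - 1*(-82) = 4 + 82 = 86)
1/(P(100 - 24) + 1/(T(-222, 81) + √(22620 - 13694))) = 1/(86 + 1/(0 + √(22620 - 13694))) = 1/(86 + 1/(0 + √8926)) = 1/(86 + 1/(√8926)) = 1/(86 + √8926/8926)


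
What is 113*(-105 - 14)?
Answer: -13447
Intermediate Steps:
113*(-105 - 14) = 113*(-119) = -13447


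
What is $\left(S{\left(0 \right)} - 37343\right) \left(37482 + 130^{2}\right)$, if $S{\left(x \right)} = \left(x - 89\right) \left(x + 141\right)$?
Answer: $-2713226744$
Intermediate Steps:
$S{\left(x \right)} = \left(-89 + x\right) \left(141 + x\right)$
$\left(S{\left(0 \right)} - 37343\right) \left(37482 + 130^{2}\right) = \left(\left(-12549 + 0^{2} + 52 \cdot 0\right) - 37343\right) \left(37482 + 130^{2}\right) = \left(\left(-12549 + 0 + 0\right) - 37343\right) \left(37482 + 16900\right) = \left(-12549 - 37343\right) 54382 = \left(-49892\right) 54382 = -2713226744$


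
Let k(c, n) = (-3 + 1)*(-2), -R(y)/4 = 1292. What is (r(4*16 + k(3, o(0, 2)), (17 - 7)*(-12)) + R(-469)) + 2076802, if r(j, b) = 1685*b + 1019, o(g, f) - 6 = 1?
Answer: 1870453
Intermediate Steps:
R(y) = -5168 (R(y) = -4*1292 = -5168)
o(g, f) = 7 (o(g, f) = 6 + 1 = 7)
k(c, n) = 4 (k(c, n) = -2*(-2) = 4)
r(j, b) = 1019 + 1685*b
(r(4*16 + k(3, o(0, 2)), (17 - 7)*(-12)) + R(-469)) + 2076802 = ((1019 + 1685*((17 - 7)*(-12))) - 5168) + 2076802 = ((1019 + 1685*(10*(-12))) - 5168) + 2076802 = ((1019 + 1685*(-120)) - 5168) + 2076802 = ((1019 - 202200) - 5168) + 2076802 = (-201181 - 5168) + 2076802 = -206349 + 2076802 = 1870453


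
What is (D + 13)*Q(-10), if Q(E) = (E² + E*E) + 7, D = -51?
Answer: -7866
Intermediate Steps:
Q(E) = 7 + 2*E² (Q(E) = (E² + E²) + 7 = 2*E² + 7 = 7 + 2*E²)
(D + 13)*Q(-10) = (-51 + 13)*(7 + 2*(-10)²) = -38*(7 + 2*100) = -38*(7 + 200) = -38*207 = -7866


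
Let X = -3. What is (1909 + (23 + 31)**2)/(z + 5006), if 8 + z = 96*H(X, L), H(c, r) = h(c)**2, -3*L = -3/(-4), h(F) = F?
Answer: 4825/5862 ≈ 0.82310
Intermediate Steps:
L = -1/4 (L = -(-1)/(-4) = -(-1)*(-1)/4 = -1/3*3/4 = -1/4 ≈ -0.25000)
H(c, r) = c**2
z = 856 (z = -8 + 96*(-3)**2 = -8 + 96*9 = -8 + 864 = 856)
(1909 + (23 + 31)**2)/(z + 5006) = (1909 + (23 + 31)**2)/(856 + 5006) = (1909 + 54**2)/5862 = (1909 + 2916)*(1/5862) = 4825*(1/5862) = 4825/5862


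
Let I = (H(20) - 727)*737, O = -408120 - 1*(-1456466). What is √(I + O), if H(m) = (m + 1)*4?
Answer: √574455 ≈ 757.93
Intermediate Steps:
H(m) = 4 + 4*m (H(m) = (1 + m)*4 = 4 + 4*m)
O = 1048346 (O = -408120 + 1456466 = 1048346)
I = -473891 (I = ((4 + 4*20) - 727)*737 = ((4 + 80) - 727)*737 = (84 - 727)*737 = -643*737 = -473891)
√(I + O) = √(-473891 + 1048346) = √574455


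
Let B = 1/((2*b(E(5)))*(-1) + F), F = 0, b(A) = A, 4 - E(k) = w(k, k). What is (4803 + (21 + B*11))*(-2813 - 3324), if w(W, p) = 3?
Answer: -59142269/2 ≈ -2.9571e+7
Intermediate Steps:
E(k) = 1 (E(k) = 4 - 1*3 = 4 - 3 = 1)
B = -½ (B = 1/((2*1)*(-1) + 0) = 1/(2*(-1) + 0) = 1/(-2 + 0) = 1/(-2) = -½ ≈ -0.50000)
(4803 + (21 + B*11))*(-2813 - 3324) = (4803 + (21 - ½*11))*(-2813 - 3324) = (4803 + (21 - 11/2))*(-6137) = (4803 + 31/2)*(-6137) = (9637/2)*(-6137) = -59142269/2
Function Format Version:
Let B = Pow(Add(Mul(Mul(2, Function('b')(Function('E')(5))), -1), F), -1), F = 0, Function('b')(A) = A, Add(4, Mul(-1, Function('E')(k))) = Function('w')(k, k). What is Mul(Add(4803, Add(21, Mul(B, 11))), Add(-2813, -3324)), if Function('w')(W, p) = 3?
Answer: Rational(-59142269, 2) ≈ -2.9571e+7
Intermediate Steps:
Function('E')(k) = 1 (Function('E')(k) = Add(4, Mul(-1, 3)) = Add(4, -3) = 1)
B = Rational(-1, 2) (B = Pow(Add(Mul(Mul(2, 1), -1), 0), -1) = Pow(Add(Mul(2, -1), 0), -1) = Pow(Add(-2, 0), -1) = Pow(-2, -1) = Rational(-1, 2) ≈ -0.50000)
Mul(Add(4803, Add(21, Mul(B, 11))), Add(-2813, -3324)) = Mul(Add(4803, Add(21, Mul(Rational(-1, 2), 11))), Add(-2813, -3324)) = Mul(Add(4803, Add(21, Rational(-11, 2))), -6137) = Mul(Add(4803, Rational(31, 2)), -6137) = Mul(Rational(9637, 2), -6137) = Rational(-59142269, 2)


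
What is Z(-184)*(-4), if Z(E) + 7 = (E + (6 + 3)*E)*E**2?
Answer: 249180188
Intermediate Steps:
Z(E) = -7 + 10*E**3 (Z(E) = -7 + (E + (6 + 3)*E)*E**2 = -7 + (E + 9*E)*E**2 = -7 + (10*E)*E**2 = -7 + 10*E**3)
Z(-184)*(-4) = (-7 + 10*(-184)**3)*(-4) = (-7 + 10*(-6229504))*(-4) = (-7 - 62295040)*(-4) = -62295047*(-4) = 249180188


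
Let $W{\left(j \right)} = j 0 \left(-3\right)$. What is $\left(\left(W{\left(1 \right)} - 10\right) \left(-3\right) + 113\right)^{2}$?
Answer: $20449$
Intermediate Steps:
$W{\left(j \right)} = 0$ ($W{\left(j \right)} = 0 \left(-3\right) = 0$)
$\left(\left(W{\left(1 \right)} - 10\right) \left(-3\right) + 113\right)^{2} = \left(\left(0 - 10\right) \left(-3\right) + 113\right)^{2} = \left(\left(-10\right) \left(-3\right) + 113\right)^{2} = \left(30 + 113\right)^{2} = 143^{2} = 20449$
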